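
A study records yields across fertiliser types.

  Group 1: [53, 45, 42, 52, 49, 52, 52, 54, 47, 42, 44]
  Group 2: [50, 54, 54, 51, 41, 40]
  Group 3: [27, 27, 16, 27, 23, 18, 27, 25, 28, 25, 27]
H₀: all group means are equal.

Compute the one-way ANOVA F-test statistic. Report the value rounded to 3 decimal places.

Group means [48.36, 48.33, 24.55], grand mean 39.000
SSB = Σnᵢ(x̄ᵢ−x̄)² = 3785.394; SSW = ΣΣ(x−x̄ᵢ)² = 564.606
MSB = 3785.394/2 = 1892.6970; MSW = 564.606/25 = 22.5842
F = MSB/MSW = 83.8061
df = (2, 25)

test statistic = 83.806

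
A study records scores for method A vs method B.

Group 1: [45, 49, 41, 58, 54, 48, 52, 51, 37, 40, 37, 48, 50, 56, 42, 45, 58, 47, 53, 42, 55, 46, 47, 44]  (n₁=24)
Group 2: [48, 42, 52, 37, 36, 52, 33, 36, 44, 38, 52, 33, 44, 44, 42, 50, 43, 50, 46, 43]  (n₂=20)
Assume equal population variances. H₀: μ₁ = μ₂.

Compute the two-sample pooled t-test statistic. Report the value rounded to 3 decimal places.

x̄₁=47.708, s₁=6.147, n₁=24
x̄₂=43.250, s₂=6.231, n₂=20
s_p² = [23·6.147² + 19·6.231²]/42 = 38.2550
SE = √(s_p²·(1/24+1/20)) = 1.8726
t = (47.708−43.250)/1.8726 = 2.3808
df = 42

test statistic = 2.381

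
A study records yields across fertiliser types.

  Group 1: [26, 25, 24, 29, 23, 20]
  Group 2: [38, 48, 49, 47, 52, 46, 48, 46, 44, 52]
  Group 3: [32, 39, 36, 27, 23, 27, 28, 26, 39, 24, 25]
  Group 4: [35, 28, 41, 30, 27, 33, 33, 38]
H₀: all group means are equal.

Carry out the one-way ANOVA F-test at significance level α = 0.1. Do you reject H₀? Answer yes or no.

reject H₀: yes

Group means [24.50, 47.00, 29.64, 33.12], grand mean 34.514
SSB = Σnᵢ(x̄ᵢ−x̄)² = 2437.822; SSW = ΣΣ(x−x̄ᵢ)² = 704.920
MSB = 2437.822/3 = 812.6075; MSW = 704.920/31 = 22.7394
F = MSB/MSW = 35.7357
df = (3, 31)
p-value (upper-tail) = 0.00000
At α=0.1: p < α → reject H₀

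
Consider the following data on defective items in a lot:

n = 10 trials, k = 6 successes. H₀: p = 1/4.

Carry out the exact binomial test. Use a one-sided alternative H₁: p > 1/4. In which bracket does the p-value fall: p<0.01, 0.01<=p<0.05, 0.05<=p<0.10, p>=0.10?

Exact binomial: n=10, k=6, p₀=1/4=0.2500
P(X≥6) from Σ C(n,i)·p₀^i·(1−p₀)^(n−i)
p-value (one-sided, H₁ greater) = 0.01973
→ bracket: 0.01<=p<0.05

p-value bracket: 0.01<=p<0.05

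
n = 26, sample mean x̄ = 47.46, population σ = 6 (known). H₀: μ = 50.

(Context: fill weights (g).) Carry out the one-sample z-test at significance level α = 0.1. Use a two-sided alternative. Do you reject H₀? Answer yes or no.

reject H₀: yes

SE = σ/√n = 6/√26 = 1.1767
z = (x̄−μ₀)/SE = (47.46−50)/1.1767 = -2.1586
p-value (two-sided) = 0.03088
At α=0.1: p < α → reject H₀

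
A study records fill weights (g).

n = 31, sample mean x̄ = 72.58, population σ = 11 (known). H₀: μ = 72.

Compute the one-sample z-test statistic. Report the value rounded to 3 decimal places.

test statistic = 0.294

SE = σ/√n = 11/√31 = 1.9757
z = (x̄−μ₀)/SE = (72.58−72)/1.9757 = 0.2936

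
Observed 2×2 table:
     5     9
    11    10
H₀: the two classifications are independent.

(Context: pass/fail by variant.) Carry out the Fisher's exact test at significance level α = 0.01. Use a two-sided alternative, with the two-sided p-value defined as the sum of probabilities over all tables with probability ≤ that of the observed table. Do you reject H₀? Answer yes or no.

Margins: r₁=14, r₂=21, c₁=16, c₂=19, n=35
p_obs = C(14,5)·C(21,11)/C(35,16); sum pmf over tables with pmf ≤ p_obs
p-value (two-sided) = 0.49064
At α=0.01: p ≥ α → fail to reject H₀

reject H₀: no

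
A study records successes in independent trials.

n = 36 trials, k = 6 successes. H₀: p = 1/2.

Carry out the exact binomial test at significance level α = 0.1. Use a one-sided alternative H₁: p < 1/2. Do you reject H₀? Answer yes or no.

Exact binomial: n=36, k=6, p₀=1/2=0.5000
P(X≤6) from Σ C(n,i)·p₀^i·(1−p₀)^(n−i)
p-value (one-sided, H₁ less) = 0.00003
At α=0.1: p < α → reject H₀

reject H₀: yes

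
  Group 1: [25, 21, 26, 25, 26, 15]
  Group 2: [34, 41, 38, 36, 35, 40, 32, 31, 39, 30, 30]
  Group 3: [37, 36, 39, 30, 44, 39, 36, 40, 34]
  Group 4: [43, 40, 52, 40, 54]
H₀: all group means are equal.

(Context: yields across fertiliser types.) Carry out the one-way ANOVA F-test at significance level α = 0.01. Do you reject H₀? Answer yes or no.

reject H₀: yes

Group means [23.00, 35.09, 37.22, 45.80], grand mean 35.097
SSB = Σnᵢ(x̄ᵢ−x̄)² = 1491.445; SSW = ΣΣ(x−x̄ᵢ)² = 563.265
MSB = 1491.445/3 = 497.1483; MSW = 563.265/27 = 20.8617
F = MSB/MSW = 23.8307
df = (3, 27)
p-value (upper-tail) = 0.00000
At α=0.01: p < α → reject H₀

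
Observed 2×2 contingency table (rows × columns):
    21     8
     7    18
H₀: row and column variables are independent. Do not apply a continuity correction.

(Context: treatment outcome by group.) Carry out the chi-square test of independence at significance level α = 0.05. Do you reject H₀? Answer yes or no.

reject H₀: yes

Row totals [29, 25], col totals [28, 26], n=54
χ² = (21−15.04)²/15.04 + (8−13.96)²/13.96 + (7−12.96)²/12.96 + (18−12.04)²/12.04 = 10.6081
df = 1
p-value (upper-tail) = 0.00113
At α=0.05: p < α → reject H₀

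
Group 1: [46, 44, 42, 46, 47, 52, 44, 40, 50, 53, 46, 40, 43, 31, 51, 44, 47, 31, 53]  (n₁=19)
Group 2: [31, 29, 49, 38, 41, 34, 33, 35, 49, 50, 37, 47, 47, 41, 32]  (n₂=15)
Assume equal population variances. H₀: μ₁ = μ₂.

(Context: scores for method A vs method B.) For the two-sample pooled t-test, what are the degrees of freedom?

df = n₁ + n₂ − 2 = 19 + 15 − 2 = 32

degrees of freedom = 32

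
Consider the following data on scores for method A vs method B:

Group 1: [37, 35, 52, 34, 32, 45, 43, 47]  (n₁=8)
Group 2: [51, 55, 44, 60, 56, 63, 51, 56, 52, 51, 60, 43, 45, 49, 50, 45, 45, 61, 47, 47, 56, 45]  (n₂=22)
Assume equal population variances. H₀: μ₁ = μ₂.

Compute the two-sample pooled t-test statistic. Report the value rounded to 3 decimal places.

test statistic = -4.101

x̄₁=40.625, s₁=7.150, n₁=8
x̄₂=51.455, s₂=6.124, n₂=22
s_p² = [7·7.150² + 21·6.124²]/28 = 40.9046
SE = √(s_p²·(1/8+1/22)) = 2.6405
t = (40.625−51.455)/2.6405 = -4.1013
df = 28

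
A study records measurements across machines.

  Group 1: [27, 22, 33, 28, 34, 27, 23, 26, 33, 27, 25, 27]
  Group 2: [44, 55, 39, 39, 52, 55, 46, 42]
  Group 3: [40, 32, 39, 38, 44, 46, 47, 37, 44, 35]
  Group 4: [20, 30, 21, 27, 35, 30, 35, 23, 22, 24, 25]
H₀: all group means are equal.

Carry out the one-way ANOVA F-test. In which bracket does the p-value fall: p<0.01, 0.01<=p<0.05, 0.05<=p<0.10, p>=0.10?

p-value bracket: p<0.01

Group means [27.67, 46.50, 40.20, 26.55], grand mean 34.098
SSB = Σnᵢ(x̄ᵢ−x̄)² = 2726.616; SSW = ΣΣ(x−x̄ᵢ)² = 978.994
MSB = 2726.616/3 = 908.8719; MSW = 978.994/37 = 26.4593
F = MSB/MSW = 34.3498
df = (3, 37)
p-value (upper-tail) = 0.00000
→ bracket: p<0.01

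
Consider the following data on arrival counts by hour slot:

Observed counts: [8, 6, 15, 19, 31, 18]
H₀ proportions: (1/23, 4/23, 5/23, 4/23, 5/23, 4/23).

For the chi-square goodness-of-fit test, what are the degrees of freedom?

degrees of freedom = 5

df = k − 1 = 6 − 1 = 5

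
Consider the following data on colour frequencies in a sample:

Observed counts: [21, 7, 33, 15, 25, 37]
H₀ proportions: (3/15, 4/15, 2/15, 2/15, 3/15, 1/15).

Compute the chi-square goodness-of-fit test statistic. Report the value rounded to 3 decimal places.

n = 138; E_i = n·p_i = [27.60, 36.80, 18.40, 18.40, 27.60, 9.20]
χ² = (21−27.60)²/27.60 + (7−36.80)²/36.80 + (33−18.40)²/18.40 + (15−18.40)²/18.40 + (25−27.60)²/27.60 + (37−9.20)²/9.20 = 122.1721
df = 5

test statistic = 122.172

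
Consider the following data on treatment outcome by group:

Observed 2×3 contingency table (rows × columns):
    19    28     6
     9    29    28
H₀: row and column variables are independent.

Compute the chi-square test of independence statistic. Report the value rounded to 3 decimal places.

Row totals [53, 66], col totals [28, 57, 34], n=119
χ² = (19−12.47)²/12.47 + (28−25.39)²/25.39 + (6−15.14)²/15.14 + (9−15.53)²/15.53 + (29−31.61)²/31.61 + (28−18.86)²/18.86 = 16.6022
df = 2

test statistic = 16.602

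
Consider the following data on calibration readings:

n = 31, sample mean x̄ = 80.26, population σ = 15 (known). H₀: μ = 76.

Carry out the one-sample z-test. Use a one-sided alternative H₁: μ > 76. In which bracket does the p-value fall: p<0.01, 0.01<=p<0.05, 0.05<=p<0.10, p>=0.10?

SE = σ/√n = 15/√31 = 2.6941
z = (x̄−μ₀)/SE = (80.26−76)/2.6941 = 1.5812
p-value (one-sided, H₁ greater) = 0.05691
→ bracket: 0.05<=p<0.10

p-value bracket: 0.05<=p<0.10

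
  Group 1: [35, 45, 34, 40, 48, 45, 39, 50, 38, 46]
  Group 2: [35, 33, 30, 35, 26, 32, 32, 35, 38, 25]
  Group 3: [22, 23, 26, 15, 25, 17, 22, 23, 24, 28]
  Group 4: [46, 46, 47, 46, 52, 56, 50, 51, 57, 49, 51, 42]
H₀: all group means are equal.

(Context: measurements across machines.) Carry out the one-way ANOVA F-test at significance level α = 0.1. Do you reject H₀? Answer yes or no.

Group means [42.00, 32.10, 22.50, 49.42], grand mean 37.119
SSB = Σnᵢ(x̄ᵢ−x̄)² = 4442.088; SSW = ΣΣ(x−x̄ᵢ)² = 776.317
MSB = 4442.088/3 = 1480.6960; MSW = 776.317/38 = 20.4294
F = MSB/MSW = 72.4787
df = (3, 38)
p-value (upper-tail) = 0.00000
At α=0.1: p < α → reject H₀

reject H₀: yes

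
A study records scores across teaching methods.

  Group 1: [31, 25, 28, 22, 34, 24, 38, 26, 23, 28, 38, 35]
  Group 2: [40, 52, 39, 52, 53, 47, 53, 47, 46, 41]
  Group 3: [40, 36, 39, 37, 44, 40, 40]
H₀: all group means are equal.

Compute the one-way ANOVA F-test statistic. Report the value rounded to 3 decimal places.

Group means [29.33, 47.00, 39.43], grand mean 37.862
SSB = Σnᵢ(x̄ᵢ−x̄)² = 1725.067; SSW = ΣΣ(x−x̄ᵢ)² = 674.381
MSB = 1725.067/2 = 862.5337; MSW = 674.381/26 = 25.9377
F = MSB/MSW = 33.2540
df = (2, 26)

test statistic = 33.254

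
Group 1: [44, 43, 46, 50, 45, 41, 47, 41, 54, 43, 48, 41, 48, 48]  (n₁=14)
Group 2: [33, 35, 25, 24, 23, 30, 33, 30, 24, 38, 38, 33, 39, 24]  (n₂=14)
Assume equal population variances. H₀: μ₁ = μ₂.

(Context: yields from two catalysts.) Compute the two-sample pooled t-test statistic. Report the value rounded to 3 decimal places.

x̄₁=45.643, s₁=3.815, n₁=14
x̄₂=30.643, s₂=5.799, n₂=14
s_p² = [13·3.815² + 13·5.799²]/26 = 24.0934
SE = √(s_p²·(1/14+1/14)) = 1.8552
t = (45.643−30.643)/1.8552 = 8.0852
df = 26

test statistic = 8.085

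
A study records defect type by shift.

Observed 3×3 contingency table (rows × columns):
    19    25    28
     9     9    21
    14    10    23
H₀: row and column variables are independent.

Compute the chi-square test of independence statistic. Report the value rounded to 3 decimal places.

Row totals [72, 39, 47], col totals [42, 44, 72], n=158
χ² = (19−19.14)²/19.14 + (25−20.05)²/20.05 + (28−32.81)²/32.81 + (9−10.37)²/10.37 + (9−10.86)²/10.86 + (21−17.77)²/17.77 + (14−12.49)²/12.49 + (10−13.09)²/13.09 + (23−21.42)²/21.42 = 4.0406
df = 4

test statistic = 4.041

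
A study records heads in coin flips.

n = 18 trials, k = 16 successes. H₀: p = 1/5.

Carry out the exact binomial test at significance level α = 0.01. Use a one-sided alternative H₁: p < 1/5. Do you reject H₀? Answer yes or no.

Exact binomial: n=18, k=16, p₀=1/5=0.2000
P(X≤16) from Σ C(n,i)·p₀^i·(1−p₀)^(n−i)
p-value (one-sided, H₁ less) = 1.00000
At α=0.01: p ≥ α → fail to reject H₀

reject H₀: no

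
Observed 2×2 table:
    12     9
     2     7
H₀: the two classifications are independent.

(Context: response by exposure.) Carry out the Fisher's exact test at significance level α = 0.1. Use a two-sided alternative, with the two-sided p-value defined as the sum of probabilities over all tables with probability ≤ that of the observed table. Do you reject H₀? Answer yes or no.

reject H₀: no

Margins: r₁=21, r₂=9, c₁=14, c₂=16, n=30
p_obs = C(21,12)·C(9,2)/C(30,14); sum pmf over tables with pmf ≤ p_obs
p-value (two-sided) = 0.11844
At α=0.1: p ≥ α → fail to reject H₀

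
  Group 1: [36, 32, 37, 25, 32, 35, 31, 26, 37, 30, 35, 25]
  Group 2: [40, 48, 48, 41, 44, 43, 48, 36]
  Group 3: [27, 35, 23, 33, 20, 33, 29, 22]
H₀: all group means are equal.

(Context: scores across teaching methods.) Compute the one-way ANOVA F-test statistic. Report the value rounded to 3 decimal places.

Group means [31.75, 43.50, 27.75], grand mean 33.964
SSB = Σnᵢ(x̄ᵢ−x̄)² = 1095.214; SSW = ΣΣ(x−x̄ᵢ)² = 583.750
MSB = 1095.214/2 = 547.6071; MSW = 583.750/25 = 23.3500
F = MSB/MSW = 23.4521
df = (2, 25)

test statistic = 23.452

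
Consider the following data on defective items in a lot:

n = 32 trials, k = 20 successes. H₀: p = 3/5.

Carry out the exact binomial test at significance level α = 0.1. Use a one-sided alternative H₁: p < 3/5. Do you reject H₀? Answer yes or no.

Exact binomial: n=32, k=20, p₀=3/5=0.6000
P(X≤20) from Σ C(n,i)·p₀^i·(1−p₀)^(n−i)
p-value (one-sided, H₁ less) = 0.67670
At α=0.1: p ≥ α → fail to reject H₀

reject H₀: no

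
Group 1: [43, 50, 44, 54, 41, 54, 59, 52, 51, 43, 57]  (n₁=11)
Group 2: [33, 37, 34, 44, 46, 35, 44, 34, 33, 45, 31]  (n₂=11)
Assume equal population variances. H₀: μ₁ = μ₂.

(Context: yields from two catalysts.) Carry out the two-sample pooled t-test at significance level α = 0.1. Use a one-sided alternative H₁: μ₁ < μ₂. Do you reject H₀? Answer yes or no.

reject H₀: no

x̄₁=49.818, s₁=6.178, n₁=11
x̄₂=37.818, s₂=5.706, n₂=11
s_p² = [10·6.178² + 10·5.706²]/20 = 35.3636
SE = √(s_p²·(1/11+1/11)) = 2.5357
t = (49.818−37.818)/2.5357 = 4.7324
df = 20
p-value (one-sided, H₁ less) = 0.99994
At α=0.1: p ≥ α → fail to reject H₀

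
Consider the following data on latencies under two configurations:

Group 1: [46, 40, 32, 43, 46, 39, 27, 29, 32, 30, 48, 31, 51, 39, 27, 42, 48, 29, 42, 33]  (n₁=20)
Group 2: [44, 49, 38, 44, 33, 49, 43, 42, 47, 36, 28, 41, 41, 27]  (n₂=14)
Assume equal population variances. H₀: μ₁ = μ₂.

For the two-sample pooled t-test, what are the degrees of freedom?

degrees of freedom = 32

df = n₁ + n₂ − 2 = 20 + 14 − 2 = 32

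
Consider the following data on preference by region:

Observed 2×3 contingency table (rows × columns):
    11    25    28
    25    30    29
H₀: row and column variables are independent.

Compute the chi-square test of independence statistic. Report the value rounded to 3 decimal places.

test statistic = 3.274

Row totals [64, 84], col totals [36, 55, 57], n=148
χ² = (11−15.57)²/15.57 + (25−23.78)²/23.78 + (28−24.65)²/24.65 + (25−20.43)²/20.43 + (30−31.22)²/31.22 + (29−32.35)²/32.35 = 3.2736
df = 2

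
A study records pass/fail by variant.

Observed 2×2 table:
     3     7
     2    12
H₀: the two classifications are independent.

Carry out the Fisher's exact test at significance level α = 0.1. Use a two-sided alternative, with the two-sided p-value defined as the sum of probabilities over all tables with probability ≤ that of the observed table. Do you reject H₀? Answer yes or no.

reject H₀: no

Margins: r₁=10, r₂=14, c₁=5, c₂=19, n=24
p_obs = C(10,3)·C(14,2)/C(24,5); sum pmf over tables with pmf ≤ p_obs
p-value (two-sided) = 0.61462
At α=0.1: p ≥ α → fail to reject H₀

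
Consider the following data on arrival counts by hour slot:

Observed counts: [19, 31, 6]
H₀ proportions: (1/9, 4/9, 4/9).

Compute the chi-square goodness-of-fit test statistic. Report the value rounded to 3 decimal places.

test statistic = 42.076

n = 56; E_i = n·p_i = [6.22, 24.89, 24.89]
χ² = (19−6.22)²/6.22 + (31−24.89)²/24.89 + (6−24.89)²/24.89 = 42.0759
df = 2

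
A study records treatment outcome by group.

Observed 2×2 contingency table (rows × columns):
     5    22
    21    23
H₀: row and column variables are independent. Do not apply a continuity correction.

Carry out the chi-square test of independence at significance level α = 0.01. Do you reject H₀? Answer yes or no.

Row totals [27, 44], col totals [26, 45], n=71
χ² = (5−9.89)²/9.89 + (22−17.11)²/17.11 + (21−16.11)²/16.11 + (23−27.89)²/27.89 = 6.1506
df = 1
p-value (upper-tail) = 0.01314
At α=0.01: p ≥ α → fail to reject H₀

reject H₀: no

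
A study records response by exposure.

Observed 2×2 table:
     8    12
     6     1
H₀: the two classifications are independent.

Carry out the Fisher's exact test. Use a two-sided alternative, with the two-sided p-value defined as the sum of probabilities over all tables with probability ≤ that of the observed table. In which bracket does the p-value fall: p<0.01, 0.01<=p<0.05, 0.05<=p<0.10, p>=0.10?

Margins: r₁=20, r₂=7, c₁=14, c₂=13, n=27
p_obs = C(20,8)·C(7,6)/C(27,14); sum pmf over tables with pmf ≤ p_obs
p-value (two-sided) = 0.07681
→ bracket: 0.05<=p<0.10

p-value bracket: 0.05<=p<0.10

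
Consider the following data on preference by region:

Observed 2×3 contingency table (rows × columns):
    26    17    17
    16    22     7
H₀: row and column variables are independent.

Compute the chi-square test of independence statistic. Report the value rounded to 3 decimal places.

test statistic = 5.151

Row totals [60, 45], col totals [42, 39, 24], n=105
χ² = (26−24.00)²/24.00 + (17−22.29)²/22.29 + (17−13.71)²/13.71 + (16−18.00)²/18.00 + (22−16.71)²/16.71 + (7−10.29)²/10.29 = 5.1509
df = 2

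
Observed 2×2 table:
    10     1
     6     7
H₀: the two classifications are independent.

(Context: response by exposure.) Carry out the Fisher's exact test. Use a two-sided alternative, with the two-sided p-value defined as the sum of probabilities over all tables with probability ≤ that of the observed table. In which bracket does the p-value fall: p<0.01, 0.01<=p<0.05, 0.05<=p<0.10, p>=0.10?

p-value bracket: 0.01<=p<0.05

Margins: r₁=11, r₂=13, c₁=16, c₂=8, n=24
p_obs = C(11,10)·C(13,6)/C(24,16); sum pmf over tables with pmf ≤ p_obs
p-value (two-sided) = 0.03347
→ bracket: 0.01<=p<0.05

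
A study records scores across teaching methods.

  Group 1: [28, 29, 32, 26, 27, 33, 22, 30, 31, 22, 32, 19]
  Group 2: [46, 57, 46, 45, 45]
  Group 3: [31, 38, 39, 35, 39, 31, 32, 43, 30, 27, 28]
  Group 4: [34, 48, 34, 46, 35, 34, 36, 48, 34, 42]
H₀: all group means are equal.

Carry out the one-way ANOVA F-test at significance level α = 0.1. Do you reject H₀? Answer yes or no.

Group means [27.58, 47.80, 33.91, 39.10], grand mean 35.105
SSB = Σnᵢ(x̄ᵢ−x̄)² = 1660.053; SSW = ΣΣ(x−x̄ᵢ)² = 949.526
MSB = 1660.053/3 = 553.3511; MSW = 949.526/34 = 27.9272
F = MSB/MSW = 19.8140
df = (3, 34)
p-value (upper-tail) = 0.00000
At α=0.1: p < α → reject H₀

reject H₀: yes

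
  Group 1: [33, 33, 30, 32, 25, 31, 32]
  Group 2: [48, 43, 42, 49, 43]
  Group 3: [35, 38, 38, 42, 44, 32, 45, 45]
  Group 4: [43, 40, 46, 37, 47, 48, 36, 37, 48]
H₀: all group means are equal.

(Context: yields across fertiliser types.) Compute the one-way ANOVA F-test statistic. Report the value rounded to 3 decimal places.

test statistic = 13.700

Group means [30.86, 45.00, 39.88, 42.44], grand mean 39.379
SSB = Σnᵢ(x̄ᵢ−x̄)² = 752.873; SSW = ΣΣ(x−x̄ᵢ)² = 457.954
MSB = 752.873/3 = 250.9577; MSW = 457.954/25 = 18.3182
F = MSB/MSW = 13.6999
df = (3, 25)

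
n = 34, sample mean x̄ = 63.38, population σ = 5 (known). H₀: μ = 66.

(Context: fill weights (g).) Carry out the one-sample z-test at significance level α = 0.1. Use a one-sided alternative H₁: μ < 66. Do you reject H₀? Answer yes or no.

SE = σ/√n = 5/√34 = 0.8575
z = (x̄−μ₀)/SE = (63.38−66)/0.8575 = -3.0554
p-value (one-sided, H₁ less) = 0.00112
At α=0.1: p < α → reject H₀

reject H₀: yes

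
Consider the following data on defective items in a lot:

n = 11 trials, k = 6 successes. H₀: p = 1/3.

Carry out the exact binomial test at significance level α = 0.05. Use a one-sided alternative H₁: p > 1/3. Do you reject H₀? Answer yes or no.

Exact binomial: n=11, k=6, p₀=1/3=0.3333
P(X≥6) from Σ C(n,i)·p₀^i·(1−p₀)^(n−i)
p-value (one-sided, H₁ greater) = 0.12209
At α=0.05: p ≥ α → fail to reject H₀

reject H₀: no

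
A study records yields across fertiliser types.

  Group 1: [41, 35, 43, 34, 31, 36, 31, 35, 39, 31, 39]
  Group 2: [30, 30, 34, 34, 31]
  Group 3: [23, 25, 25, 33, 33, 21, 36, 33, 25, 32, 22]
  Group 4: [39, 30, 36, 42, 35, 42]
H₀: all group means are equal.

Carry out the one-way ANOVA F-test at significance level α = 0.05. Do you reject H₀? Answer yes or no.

Group means [35.91, 31.80, 28.00, 37.33], grand mean 32.909
SSB = Σnᵢ(x̄ᵢ−x̄)² = 487.685; SSW = ΣΣ(x−x̄ᵢ)² = 589.042
MSB = 487.685/3 = 162.5616; MSW = 589.042/29 = 20.3118
F = MSB/MSW = 8.0033
df = (3, 29)
p-value (upper-tail) = 0.00049
At α=0.05: p < α → reject H₀

reject H₀: yes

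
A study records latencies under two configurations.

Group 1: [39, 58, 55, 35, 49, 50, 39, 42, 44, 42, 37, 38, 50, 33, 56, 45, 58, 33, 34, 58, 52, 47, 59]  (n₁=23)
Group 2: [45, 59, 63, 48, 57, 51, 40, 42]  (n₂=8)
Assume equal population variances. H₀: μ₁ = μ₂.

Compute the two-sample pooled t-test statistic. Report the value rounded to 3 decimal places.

x̄₁=45.783, s₁=8.898, n₁=23
x̄₂=50.625, s₂=8.366, n₂=8
s_p² = [22·8.898² + 7·8.366²]/29 = 76.9582
SE = √(s_p²·(1/23+1/8)) = 3.6008
t = (45.783−50.625)/3.6008 = -1.3448
df = 29

test statistic = -1.345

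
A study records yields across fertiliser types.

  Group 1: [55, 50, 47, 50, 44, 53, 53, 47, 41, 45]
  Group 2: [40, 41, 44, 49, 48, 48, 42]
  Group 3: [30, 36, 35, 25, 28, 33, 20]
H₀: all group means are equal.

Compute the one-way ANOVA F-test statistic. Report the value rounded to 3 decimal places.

test statistic = 35.219

Group means [48.50, 44.57, 29.57], grand mean 41.833
SSB = Σnᵢ(x̄ᵢ−x̄)² = 1549.405; SSW = ΣΣ(x−x̄ᵢ)² = 461.929
MSB = 1549.405/2 = 774.7024; MSW = 461.929/21 = 21.9966
F = MSB/MSW = 35.2192
df = (2, 21)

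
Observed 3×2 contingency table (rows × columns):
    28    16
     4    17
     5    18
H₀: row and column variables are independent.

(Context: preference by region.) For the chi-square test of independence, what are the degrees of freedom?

df = (r−1)(c−1) = (3−1)·(2−1) = 2

degrees of freedom = 2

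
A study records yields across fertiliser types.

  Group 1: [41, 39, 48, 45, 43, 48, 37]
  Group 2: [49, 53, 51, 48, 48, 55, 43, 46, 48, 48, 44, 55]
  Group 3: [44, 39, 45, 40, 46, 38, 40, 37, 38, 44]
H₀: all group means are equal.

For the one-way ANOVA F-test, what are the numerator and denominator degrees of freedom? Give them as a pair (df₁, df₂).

k = 3 groups, N = 29 total
df = (k−1, N−k) = (3−1, 29−3) = (2, 26)

degrees of freedom = [2, 26]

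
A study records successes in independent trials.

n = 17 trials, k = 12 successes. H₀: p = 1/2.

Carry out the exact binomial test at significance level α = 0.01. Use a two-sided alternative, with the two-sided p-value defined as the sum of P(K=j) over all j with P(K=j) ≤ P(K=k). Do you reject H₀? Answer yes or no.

Exact binomial: n=17, k=12, p₀=1/2=0.5000
P(X=j) = C(n,j)·p₀^j·(1−p₀)^(n−j); p = Σ P(X=j) over j with P(X=j) ≤ P(X=12)
p-value (two-sided) = 0.14346
At α=0.01: p ≥ α → fail to reject H₀

reject H₀: no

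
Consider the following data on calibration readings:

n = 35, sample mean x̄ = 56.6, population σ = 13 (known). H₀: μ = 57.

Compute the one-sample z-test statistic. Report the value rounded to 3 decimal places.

SE = σ/√n = 13/√35 = 2.1974
z = (x̄−μ₀)/SE = (56.6−57)/2.1974 = -0.1820

test statistic = -0.182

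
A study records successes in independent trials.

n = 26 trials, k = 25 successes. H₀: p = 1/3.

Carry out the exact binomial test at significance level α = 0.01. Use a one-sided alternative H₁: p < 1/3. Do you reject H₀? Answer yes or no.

reject H₀: no

Exact binomial: n=26, k=25, p₀=1/3=0.3333
P(X≤25) from Σ C(n,i)·p₀^i·(1−p₀)^(n−i)
p-value (one-sided, H₁ less) = 1.00000
At α=0.01: p ≥ α → fail to reject H₀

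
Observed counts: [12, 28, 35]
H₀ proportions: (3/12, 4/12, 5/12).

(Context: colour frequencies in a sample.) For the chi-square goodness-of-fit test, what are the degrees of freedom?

degrees of freedom = 2

df = k − 1 = 3 − 1 = 2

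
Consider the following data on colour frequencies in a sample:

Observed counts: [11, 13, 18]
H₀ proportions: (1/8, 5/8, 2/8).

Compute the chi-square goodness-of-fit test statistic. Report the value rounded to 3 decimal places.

n = 42; E_i = n·p_i = [5.25, 26.25, 10.50]
χ² = (11−5.25)²/5.25 + (13−26.25)²/26.25 + (18−10.50)²/10.50 = 18.3429
df = 2

test statistic = 18.343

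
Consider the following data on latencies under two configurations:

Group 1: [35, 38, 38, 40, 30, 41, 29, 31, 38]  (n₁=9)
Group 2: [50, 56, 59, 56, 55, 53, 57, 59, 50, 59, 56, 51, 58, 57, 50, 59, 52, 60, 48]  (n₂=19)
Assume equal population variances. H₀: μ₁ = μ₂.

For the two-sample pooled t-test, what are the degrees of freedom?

degrees of freedom = 26

df = n₁ + n₂ − 2 = 9 + 19 − 2 = 26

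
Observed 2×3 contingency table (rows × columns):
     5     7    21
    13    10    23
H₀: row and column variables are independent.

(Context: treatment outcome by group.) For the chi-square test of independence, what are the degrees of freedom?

degrees of freedom = 2

df = (r−1)(c−1) = (2−1)·(3−1) = 2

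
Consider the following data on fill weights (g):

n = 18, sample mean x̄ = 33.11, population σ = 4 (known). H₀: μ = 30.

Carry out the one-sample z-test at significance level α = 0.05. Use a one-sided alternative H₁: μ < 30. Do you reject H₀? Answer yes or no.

reject H₀: no

SE = σ/√n = 4/√18 = 0.9428
z = (x̄−μ₀)/SE = (33.11−30)/0.9428 = 3.2987
p-value (one-sided, H₁ less) = 0.99951
At α=0.05: p ≥ α → fail to reject H₀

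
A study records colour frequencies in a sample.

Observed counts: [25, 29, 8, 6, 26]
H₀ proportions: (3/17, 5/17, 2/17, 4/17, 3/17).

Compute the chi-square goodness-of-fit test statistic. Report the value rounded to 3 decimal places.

n = 94; E_i = n·p_i = [16.59, 27.65, 11.06, 22.12, 16.59]
χ² = (25−16.59)²/16.59 + (29−27.65)²/27.65 + (8−11.06)²/11.06 + (6−22.12)²/22.12 + (26−16.59)²/16.59 = 22.2631
df = 4

test statistic = 22.263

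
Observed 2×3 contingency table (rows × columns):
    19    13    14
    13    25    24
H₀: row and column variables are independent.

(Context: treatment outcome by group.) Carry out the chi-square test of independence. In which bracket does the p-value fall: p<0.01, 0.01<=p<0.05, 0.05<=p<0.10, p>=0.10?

Row totals [46, 62], col totals [32, 38, 38], n=108
χ² = (19−13.63)²/13.63 + (13−16.19)²/16.19 + (14−16.19)²/16.19 + (13−18.37)²/18.37 + (25−21.81)²/21.81 + (24−21.81)²/21.81 = 5.2918
df = 2
p-value (upper-tail) = 0.07094
→ bracket: 0.05<=p<0.10

p-value bracket: 0.05<=p<0.10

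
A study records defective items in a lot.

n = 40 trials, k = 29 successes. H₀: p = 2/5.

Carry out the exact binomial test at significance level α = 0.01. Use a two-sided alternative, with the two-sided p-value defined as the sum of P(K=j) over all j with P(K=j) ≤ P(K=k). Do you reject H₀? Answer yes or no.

Exact binomial: n=40, k=29, p₀=2/5=0.4000
P(X=j) = C(n,j)·p₀^j·(1−p₀)^(n−j); p = Σ P(X=j) over j with P(X=j) ≤ P(X=29)
p-value (two-sided) = 0.00006
At α=0.01: p < α → reject H₀

reject H₀: yes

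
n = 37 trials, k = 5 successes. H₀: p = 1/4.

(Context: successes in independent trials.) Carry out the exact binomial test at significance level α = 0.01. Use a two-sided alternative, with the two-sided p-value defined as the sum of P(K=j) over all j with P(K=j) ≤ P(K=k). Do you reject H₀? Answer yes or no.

Exact binomial: n=37, k=5, p₀=1/4=0.2500
P(X=j) = C(n,j)·p₀^j·(1−p₀)^(n−j); p = Σ P(X=j) over j with P(X=j) ≤ P(X=5)
p-value (two-sided) = 0.12880
At α=0.01: p ≥ α → fail to reject H₀

reject H₀: no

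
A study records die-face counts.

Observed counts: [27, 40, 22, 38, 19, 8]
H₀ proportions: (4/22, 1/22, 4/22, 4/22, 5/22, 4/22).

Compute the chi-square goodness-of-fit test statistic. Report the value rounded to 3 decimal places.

n = 154; E_i = n·p_i = [28.00, 7.00, 28.00, 28.00, 35.00, 28.00]
χ² = (27−28.00)²/28.00 + (40−7.00)²/7.00 + (22−28.00)²/28.00 + (38−28.00)²/28.00 + (19−35.00)²/35.00 + (8−28.00)²/28.00 = 182.0643
df = 5

test statistic = 182.064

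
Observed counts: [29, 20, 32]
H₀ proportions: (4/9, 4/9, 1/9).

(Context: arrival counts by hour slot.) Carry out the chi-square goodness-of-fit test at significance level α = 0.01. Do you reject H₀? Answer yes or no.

reject H₀: yes

n = 81; E_i = n·p_i = [36.00, 36.00, 9.00]
χ² = (29−36.00)²/36.00 + (20−36.00)²/36.00 + (32−9.00)²/9.00 = 67.2500
df = 2
p-value (upper-tail) = 0.00000
At α=0.01: p < α → reject H₀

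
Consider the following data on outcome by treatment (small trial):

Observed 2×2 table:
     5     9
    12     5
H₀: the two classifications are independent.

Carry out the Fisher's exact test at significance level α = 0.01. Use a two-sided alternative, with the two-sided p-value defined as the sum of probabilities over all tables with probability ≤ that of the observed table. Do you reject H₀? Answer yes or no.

reject H₀: no

Margins: r₁=14, r₂=17, c₁=17, c₂=14, n=31
p_obs = C(14,5)·C(17,12)/C(31,17); sum pmf over tables with pmf ≤ p_obs
p-value (two-sided) = 0.07592
At α=0.01: p ≥ α → fail to reject H₀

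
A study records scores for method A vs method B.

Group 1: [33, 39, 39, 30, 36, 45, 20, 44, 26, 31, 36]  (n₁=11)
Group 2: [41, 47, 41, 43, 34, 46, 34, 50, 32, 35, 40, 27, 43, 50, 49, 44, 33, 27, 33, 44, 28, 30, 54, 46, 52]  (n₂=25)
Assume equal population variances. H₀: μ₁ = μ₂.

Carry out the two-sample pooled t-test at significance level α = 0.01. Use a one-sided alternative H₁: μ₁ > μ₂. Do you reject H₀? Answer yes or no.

reject H₀: no

x̄₁=34.455, s₁=7.502, n₁=11
x̄₂=40.120, s₂=8.253, n₂=25
s_p² = [10·7.502² + 24·8.253²]/34 = 64.6284
SE = √(s_p²·(1/11+1/25)) = 2.9087
t = (34.455−40.120)/2.9087 = -1.9478
df = 34
p-value (one-sided, H₁ greater) = 0.97013
At α=0.01: p ≥ α → fail to reject H₀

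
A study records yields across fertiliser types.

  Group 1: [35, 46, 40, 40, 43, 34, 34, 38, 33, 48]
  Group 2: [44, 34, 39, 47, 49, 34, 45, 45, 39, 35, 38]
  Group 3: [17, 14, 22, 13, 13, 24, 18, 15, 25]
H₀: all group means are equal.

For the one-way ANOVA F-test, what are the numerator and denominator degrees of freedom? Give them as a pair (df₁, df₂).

degrees of freedom = [2, 27]

k = 3 groups, N = 30 total
df = (k−1, N−k) = (3−1, 30−3) = (2, 27)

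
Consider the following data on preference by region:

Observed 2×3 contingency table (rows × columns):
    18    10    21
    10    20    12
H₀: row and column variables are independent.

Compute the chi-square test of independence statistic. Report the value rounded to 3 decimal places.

test statistic = 7.580

Row totals [49, 42], col totals [28, 30, 33], n=91
χ² = (18−15.08)²/15.08 + (10−16.15)²/16.15 + (21−17.77)²/17.77 + (10−12.92)²/12.92 + (20−13.85)²/13.85 + (12−15.23)²/15.23 = 7.5800
df = 2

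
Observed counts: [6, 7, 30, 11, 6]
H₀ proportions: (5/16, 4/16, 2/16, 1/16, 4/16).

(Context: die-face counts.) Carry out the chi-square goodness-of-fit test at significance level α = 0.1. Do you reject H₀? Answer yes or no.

reject H₀: yes

n = 60; E_i = n·p_i = [18.75, 15.00, 7.50, 3.75, 15.00]
χ² = (6−18.75)²/18.75 + (7−15.00)²/15.00 + (30−7.50)²/7.50 + (11−3.75)²/3.75 + (6−15.00)²/15.00 = 99.8533
df = 4
p-value (upper-tail) = 0.00000
At α=0.1: p < α → reject H₀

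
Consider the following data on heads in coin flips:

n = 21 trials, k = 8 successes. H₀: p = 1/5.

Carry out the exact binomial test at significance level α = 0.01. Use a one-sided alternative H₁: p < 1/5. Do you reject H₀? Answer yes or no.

Exact binomial: n=21, k=8, p₀=1/5=0.2000
P(X≤8) from Σ C(n,i)·p₀^i·(1−p₀)^(n−i)
p-value (one-sided, H₁ less) = 0.98559
At α=0.01: p ≥ α → fail to reject H₀

reject H₀: no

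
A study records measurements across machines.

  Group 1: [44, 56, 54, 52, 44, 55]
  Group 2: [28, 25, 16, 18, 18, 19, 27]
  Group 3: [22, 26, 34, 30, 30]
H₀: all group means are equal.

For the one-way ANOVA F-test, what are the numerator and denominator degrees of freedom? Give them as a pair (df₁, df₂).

degrees of freedom = [2, 15]

k = 3 groups, N = 18 total
df = (k−1, N−k) = (3−1, 18−3) = (2, 15)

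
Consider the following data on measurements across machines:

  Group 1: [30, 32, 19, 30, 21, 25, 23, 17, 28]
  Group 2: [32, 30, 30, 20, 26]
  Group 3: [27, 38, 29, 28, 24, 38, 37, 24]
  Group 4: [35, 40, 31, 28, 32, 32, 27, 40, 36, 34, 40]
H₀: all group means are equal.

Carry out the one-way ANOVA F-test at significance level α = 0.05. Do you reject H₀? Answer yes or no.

Group means [25.00, 27.60, 30.62, 34.09], grand mean 29.788
SSB = Σnᵢ(x̄ᵢ−x̄)² = 439.531; SSW = ΣΣ(x−x̄ᵢ)² = 793.984
MSB = 439.531/3 = 146.5104; MSW = 793.984/29 = 27.3788
F = MSB/MSW = 5.3512
df = (3, 29)
p-value (upper-tail) = 0.00467
At α=0.05: p < α → reject H₀

reject H₀: yes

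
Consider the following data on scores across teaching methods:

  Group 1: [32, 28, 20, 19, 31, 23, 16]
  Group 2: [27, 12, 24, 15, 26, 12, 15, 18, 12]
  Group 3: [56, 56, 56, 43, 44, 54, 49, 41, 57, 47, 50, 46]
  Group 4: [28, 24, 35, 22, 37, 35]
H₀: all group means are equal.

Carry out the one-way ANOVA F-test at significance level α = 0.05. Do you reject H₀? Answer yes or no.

reject H₀: yes

Group means [24.14, 17.89, 49.92, 30.17], grand mean 32.647
SSB = Σnᵢ(x̄ᵢ−x̄)² = 6082.269; SSW = ΣΣ(x−x̄ᵢ)² = 1109.496
MSB = 6082.269/3 = 2027.4229; MSW = 1109.496/30 = 36.9832
F = MSB/MSW = 54.8201
df = (3, 30)
p-value (upper-tail) = 0.00000
At α=0.05: p < α → reject H₀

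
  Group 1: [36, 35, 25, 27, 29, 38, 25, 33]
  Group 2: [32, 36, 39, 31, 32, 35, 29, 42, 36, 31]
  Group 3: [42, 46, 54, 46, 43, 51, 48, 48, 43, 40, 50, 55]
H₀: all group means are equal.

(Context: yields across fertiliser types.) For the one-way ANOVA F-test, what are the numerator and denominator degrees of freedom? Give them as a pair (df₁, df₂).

degrees of freedom = [2, 27]

k = 3 groups, N = 30 total
df = (k−1, N−k) = (3−1, 30−3) = (2, 27)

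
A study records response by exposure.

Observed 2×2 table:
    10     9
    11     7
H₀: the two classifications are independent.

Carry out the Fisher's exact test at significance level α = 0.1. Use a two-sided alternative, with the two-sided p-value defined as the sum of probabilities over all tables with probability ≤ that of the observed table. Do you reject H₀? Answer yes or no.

Margins: r₁=19, r₂=18, c₁=21, c₂=16, n=37
p_obs = C(19,10)·C(18,11)/C(37,21); sum pmf over tables with pmf ≤ p_obs
p-value (two-sided) = 0.74314
At α=0.1: p ≥ α → fail to reject H₀

reject H₀: no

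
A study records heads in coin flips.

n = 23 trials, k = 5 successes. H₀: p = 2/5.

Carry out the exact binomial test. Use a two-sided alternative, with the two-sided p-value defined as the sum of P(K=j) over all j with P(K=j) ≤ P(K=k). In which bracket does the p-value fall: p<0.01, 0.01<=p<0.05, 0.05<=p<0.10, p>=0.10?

Exact binomial: n=23, k=5, p₀=2/5=0.4000
P(X=j) = C(n,j)·p₀^j·(1−p₀)^(n−j); p = Σ P(X=j) over j with P(X=j) ≤ P(X=5)
p-value (two-sided) = 0.08889
→ bracket: 0.05<=p<0.10

p-value bracket: 0.05<=p<0.10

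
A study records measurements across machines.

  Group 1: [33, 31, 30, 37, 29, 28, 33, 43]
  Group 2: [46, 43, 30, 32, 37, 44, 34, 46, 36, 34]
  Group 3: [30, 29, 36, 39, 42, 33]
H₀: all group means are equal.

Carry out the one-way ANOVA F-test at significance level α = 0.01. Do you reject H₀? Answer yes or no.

Group means [33.00, 38.20, 34.83], grand mean 35.625
SSB = Σnᵢ(x̄ᵢ−x̄)² = 125.192; SSW = ΣΣ(x−x̄ᵢ)² = 626.433
MSB = 125.192/2 = 62.5958; MSW = 626.433/21 = 29.8302
F = MSB/MSW = 2.0984
df = (2, 21)
p-value (upper-tail) = 0.14763
At α=0.01: p ≥ α → fail to reject H₀

reject H₀: no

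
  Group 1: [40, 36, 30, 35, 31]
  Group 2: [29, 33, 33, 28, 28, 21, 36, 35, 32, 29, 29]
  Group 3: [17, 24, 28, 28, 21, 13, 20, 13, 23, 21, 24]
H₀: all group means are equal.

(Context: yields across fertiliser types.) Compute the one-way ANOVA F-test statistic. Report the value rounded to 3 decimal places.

Group means [34.40, 30.27, 21.09], grand mean 27.296
SSB = Σnᵢ(x̄ᵢ−x̄)² = 773.339; SSW = ΣΣ(x−x̄ᵢ)² = 504.291
MSB = 773.339/2 = 386.6694; MSW = 504.291/24 = 21.0121
F = MSB/MSW = 18.4022
df = (2, 24)

test statistic = 18.402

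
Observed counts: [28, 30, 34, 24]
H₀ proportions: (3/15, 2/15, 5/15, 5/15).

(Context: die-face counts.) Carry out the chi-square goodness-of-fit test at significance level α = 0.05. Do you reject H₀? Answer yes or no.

n = 116; E_i = n·p_i = [23.20, 15.47, 38.67, 38.67]
χ² = (28−23.20)²/23.20 + (30−15.47)²/15.47 + (34−38.67)²/38.67 + (24−38.67)²/38.67 = 20.7759
df = 3
p-value (upper-tail) = 0.00012
At α=0.05: p < α → reject H₀

reject H₀: yes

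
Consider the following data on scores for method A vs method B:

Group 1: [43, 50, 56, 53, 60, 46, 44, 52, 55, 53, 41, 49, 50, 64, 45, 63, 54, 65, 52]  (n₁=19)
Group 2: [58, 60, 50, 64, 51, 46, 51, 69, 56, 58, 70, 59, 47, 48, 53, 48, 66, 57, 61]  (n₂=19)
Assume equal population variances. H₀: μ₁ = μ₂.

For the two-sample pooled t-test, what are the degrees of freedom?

df = n₁ + n₂ − 2 = 19 + 19 − 2 = 36

degrees of freedom = 36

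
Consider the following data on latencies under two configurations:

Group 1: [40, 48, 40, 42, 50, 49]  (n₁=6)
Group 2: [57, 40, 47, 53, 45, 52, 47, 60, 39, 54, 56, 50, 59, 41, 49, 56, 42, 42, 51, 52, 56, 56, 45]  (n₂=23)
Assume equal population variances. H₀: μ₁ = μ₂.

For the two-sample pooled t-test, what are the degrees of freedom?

df = n₁ + n₂ − 2 = 6 + 23 − 2 = 27

degrees of freedom = 27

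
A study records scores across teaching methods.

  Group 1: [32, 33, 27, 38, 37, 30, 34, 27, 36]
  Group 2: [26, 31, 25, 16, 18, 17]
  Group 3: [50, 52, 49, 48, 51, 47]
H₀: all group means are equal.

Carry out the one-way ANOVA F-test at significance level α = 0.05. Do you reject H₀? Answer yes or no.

Group means [32.67, 22.17, 49.50], grand mean 34.476
SSB = Σnᵢ(x̄ᵢ−x̄)² = 2292.905; SSW = ΣΣ(x−x̄ᵢ)² = 332.333
MSB = 2292.905/2 = 1146.4524; MSW = 332.333/18 = 18.4630
F = MSB/MSW = 62.0947
df = (2, 18)
p-value (upper-tail) = 0.00000
At α=0.05: p < α → reject H₀

reject H₀: yes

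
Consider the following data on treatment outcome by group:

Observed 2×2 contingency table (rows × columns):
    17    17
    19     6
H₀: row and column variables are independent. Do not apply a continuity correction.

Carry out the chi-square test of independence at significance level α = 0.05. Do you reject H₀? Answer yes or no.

reject H₀: yes

Row totals [34, 25], col totals [36, 23], n=59
χ² = (17−20.75)²/20.75 + (17−13.25)²/13.25 + (19−15.25)²/15.25 + (6−9.75)²/9.75 = 4.0944
df = 1
p-value (upper-tail) = 0.04303
At α=0.05: p < α → reject H₀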